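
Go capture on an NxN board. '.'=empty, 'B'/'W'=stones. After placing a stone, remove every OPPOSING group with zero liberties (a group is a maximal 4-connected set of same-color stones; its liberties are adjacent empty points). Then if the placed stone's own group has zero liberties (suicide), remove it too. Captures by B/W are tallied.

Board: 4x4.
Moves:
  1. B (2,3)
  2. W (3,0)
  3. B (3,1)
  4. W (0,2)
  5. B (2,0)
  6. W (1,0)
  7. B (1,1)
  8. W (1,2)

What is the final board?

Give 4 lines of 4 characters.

Answer: ..W.
WBW.
B..B
.B..

Derivation:
Move 1: B@(2,3) -> caps B=0 W=0
Move 2: W@(3,0) -> caps B=0 W=0
Move 3: B@(3,1) -> caps B=0 W=0
Move 4: W@(0,2) -> caps B=0 W=0
Move 5: B@(2,0) -> caps B=1 W=0
Move 6: W@(1,0) -> caps B=1 W=0
Move 7: B@(1,1) -> caps B=1 W=0
Move 8: W@(1,2) -> caps B=1 W=0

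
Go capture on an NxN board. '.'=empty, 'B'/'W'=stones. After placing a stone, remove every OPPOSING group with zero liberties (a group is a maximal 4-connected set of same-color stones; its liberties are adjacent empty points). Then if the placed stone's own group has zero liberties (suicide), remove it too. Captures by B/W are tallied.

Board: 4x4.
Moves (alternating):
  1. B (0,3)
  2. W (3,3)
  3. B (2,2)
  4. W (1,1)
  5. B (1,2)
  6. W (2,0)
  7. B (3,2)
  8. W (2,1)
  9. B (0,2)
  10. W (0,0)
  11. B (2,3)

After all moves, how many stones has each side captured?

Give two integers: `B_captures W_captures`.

Move 1: B@(0,3) -> caps B=0 W=0
Move 2: W@(3,3) -> caps B=0 W=0
Move 3: B@(2,2) -> caps B=0 W=0
Move 4: W@(1,1) -> caps B=0 W=0
Move 5: B@(1,2) -> caps B=0 W=0
Move 6: W@(2,0) -> caps B=0 W=0
Move 7: B@(3,2) -> caps B=0 W=0
Move 8: W@(2,1) -> caps B=0 W=0
Move 9: B@(0,2) -> caps B=0 W=0
Move 10: W@(0,0) -> caps B=0 W=0
Move 11: B@(2,3) -> caps B=1 W=0

Answer: 1 0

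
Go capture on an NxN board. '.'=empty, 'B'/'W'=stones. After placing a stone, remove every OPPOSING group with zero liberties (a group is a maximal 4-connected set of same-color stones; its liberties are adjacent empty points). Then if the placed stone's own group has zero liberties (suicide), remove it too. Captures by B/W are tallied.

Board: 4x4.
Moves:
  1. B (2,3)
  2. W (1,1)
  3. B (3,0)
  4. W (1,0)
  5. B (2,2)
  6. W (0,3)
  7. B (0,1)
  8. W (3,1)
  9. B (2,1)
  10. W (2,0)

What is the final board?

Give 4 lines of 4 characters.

Answer: .B.W
WW..
WBBB
.W..

Derivation:
Move 1: B@(2,3) -> caps B=0 W=0
Move 2: W@(1,1) -> caps B=0 W=0
Move 3: B@(3,0) -> caps B=0 W=0
Move 4: W@(1,0) -> caps B=0 W=0
Move 5: B@(2,2) -> caps B=0 W=0
Move 6: W@(0,3) -> caps B=0 W=0
Move 7: B@(0,1) -> caps B=0 W=0
Move 8: W@(3,1) -> caps B=0 W=0
Move 9: B@(2,1) -> caps B=0 W=0
Move 10: W@(2,0) -> caps B=0 W=1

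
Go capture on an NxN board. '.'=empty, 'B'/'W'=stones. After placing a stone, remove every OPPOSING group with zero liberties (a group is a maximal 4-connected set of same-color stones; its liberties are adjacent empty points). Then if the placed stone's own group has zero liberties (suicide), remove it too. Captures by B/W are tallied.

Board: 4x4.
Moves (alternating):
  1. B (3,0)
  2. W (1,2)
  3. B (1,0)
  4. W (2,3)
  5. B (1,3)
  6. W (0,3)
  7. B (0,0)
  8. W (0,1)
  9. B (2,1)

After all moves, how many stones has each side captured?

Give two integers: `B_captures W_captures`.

Answer: 0 1

Derivation:
Move 1: B@(3,0) -> caps B=0 W=0
Move 2: W@(1,2) -> caps B=0 W=0
Move 3: B@(1,0) -> caps B=0 W=0
Move 4: W@(2,3) -> caps B=0 W=0
Move 5: B@(1,3) -> caps B=0 W=0
Move 6: W@(0,3) -> caps B=0 W=1
Move 7: B@(0,0) -> caps B=0 W=1
Move 8: W@(0,1) -> caps B=0 W=1
Move 9: B@(2,1) -> caps B=0 W=1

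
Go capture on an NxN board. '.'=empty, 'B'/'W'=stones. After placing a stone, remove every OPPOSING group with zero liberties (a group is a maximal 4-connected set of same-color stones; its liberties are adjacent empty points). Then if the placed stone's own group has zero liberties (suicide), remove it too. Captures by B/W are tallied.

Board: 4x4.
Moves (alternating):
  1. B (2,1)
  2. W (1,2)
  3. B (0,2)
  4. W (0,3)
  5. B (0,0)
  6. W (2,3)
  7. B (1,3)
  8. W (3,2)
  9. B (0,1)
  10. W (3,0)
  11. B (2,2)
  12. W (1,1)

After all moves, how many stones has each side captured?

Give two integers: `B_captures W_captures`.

Answer: 1 0

Derivation:
Move 1: B@(2,1) -> caps B=0 W=0
Move 2: W@(1,2) -> caps B=0 W=0
Move 3: B@(0,2) -> caps B=0 W=0
Move 4: W@(0,3) -> caps B=0 W=0
Move 5: B@(0,0) -> caps B=0 W=0
Move 6: W@(2,3) -> caps B=0 W=0
Move 7: B@(1,3) -> caps B=1 W=0
Move 8: W@(3,2) -> caps B=1 W=0
Move 9: B@(0,1) -> caps B=1 W=0
Move 10: W@(3,0) -> caps B=1 W=0
Move 11: B@(2,2) -> caps B=1 W=0
Move 12: W@(1,1) -> caps B=1 W=0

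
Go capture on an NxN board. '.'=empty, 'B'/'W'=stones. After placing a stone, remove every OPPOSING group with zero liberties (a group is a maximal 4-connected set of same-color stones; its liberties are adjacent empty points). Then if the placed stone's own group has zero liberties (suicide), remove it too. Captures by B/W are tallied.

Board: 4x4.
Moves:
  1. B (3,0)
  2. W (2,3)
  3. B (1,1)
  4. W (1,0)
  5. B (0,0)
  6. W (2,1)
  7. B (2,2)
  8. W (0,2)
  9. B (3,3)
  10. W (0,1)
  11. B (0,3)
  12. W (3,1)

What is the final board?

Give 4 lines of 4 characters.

Move 1: B@(3,0) -> caps B=0 W=0
Move 2: W@(2,3) -> caps B=0 W=0
Move 3: B@(1,1) -> caps B=0 W=0
Move 4: W@(1,0) -> caps B=0 W=0
Move 5: B@(0,0) -> caps B=0 W=0
Move 6: W@(2,1) -> caps B=0 W=0
Move 7: B@(2,2) -> caps B=0 W=0
Move 8: W@(0,2) -> caps B=0 W=0
Move 9: B@(3,3) -> caps B=0 W=0
Move 10: W@(0,1) -> caps B=0 W=1
Move 11: B@(0,3) -> caps B=0 W=1
Move 12: W@(3,1) -> caps B=0 W=1

Answer: .WWB
WB..
.WBW
BW.B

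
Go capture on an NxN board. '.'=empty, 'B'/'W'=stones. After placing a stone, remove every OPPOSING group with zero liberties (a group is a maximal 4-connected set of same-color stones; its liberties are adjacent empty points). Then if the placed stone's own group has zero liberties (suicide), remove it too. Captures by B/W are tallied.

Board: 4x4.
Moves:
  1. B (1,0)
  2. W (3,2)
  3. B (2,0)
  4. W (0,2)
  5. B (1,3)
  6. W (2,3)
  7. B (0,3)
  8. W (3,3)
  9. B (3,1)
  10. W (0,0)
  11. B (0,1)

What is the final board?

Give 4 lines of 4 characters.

Answer: .BWB
B..B
B..W
.BWW

Derivation:
Move 1: B@(1,0) -> caps B=0 W=0
Move 2: W@(3,2) -> caps B=0 W=0
Move 3: B@(2,0) -> caps B=0 W=0
Move 4: W@(0,2) -> caps B=0 W=0
Move 5: B@(1,3) -> caps B=0 W=0
Move 6: W@(2,3) -> caps B=0 W=0
Move 7: B@(0,3) -> caps B=0 W=0
Move 8: W@(3,3) -> caps B=0 W=0
Move 9: B@(3,1) -> caps B=0 W=0
Move 10: W@(0,0) -> caps B=0 W=0
Move 11: B@(0,1) -> caps B=1 W=0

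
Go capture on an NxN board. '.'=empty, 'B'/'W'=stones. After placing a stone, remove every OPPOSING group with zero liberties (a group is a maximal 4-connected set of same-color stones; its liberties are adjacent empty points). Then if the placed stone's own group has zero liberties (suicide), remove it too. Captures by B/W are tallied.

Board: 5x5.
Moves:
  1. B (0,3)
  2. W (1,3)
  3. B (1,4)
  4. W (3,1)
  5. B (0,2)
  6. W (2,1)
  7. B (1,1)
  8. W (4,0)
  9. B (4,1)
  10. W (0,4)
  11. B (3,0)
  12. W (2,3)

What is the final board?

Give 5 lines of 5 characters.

Move 1: B@(0,3) -> caps B=0 W=0
Move 2: W@(1,3) -> caps B=0 W=0
Move 3: B@(1,4) -> caps B=0 W=0
Move 4: W@(3,1) -> caps B=0 W=0
Move 5: B@(0,2) -> caps B=0 W=0
Move 6: W@(2,1) -> caps B=0 W=0
Move 7: B@(1,1) -> caps B=0 W=0
Move 8: W@(4,0) -> caps B=0 W=0
Move 9: B@(4,1) -> caps B=0 W=0
Move 10: W@(0,4) -> caps B=0 W=0
Move 11: B@(3,0) -> caps B=1 W=0
Move 12: W@(2,3) -> caps B=1 W=0

Answer: ..BB.
.B.WB
.W.W.
BW...
.B...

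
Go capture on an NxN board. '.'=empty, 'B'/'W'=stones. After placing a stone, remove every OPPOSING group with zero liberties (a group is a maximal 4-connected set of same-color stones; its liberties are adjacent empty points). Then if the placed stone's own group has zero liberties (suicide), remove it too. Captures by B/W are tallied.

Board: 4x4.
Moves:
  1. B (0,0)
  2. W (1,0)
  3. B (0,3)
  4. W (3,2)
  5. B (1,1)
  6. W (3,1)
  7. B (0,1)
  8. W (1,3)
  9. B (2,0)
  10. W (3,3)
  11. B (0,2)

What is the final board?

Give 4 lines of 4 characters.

Move 1: B@(0,0) -> caps B=0 W=0
Move 2: W@(1,0) -> caps B=0 W=0
Move 3: B@(0,3) -> caps B=0 W=0
Move 4: W@(3,2) -> caps B=0 W=0
Move 5: B@(1,1) -> caps B=0 W=0
Move 6: W@(3,1) -> caps B=0 W=0
Move 7: B@(0,1) -> caps B=0 W=0
Move 8: W@(1,3) -> caps B=0 W=0
Move 9: B@(2,0) -> caps B=1 W=0
Move 10: W@(3,3) -> caps B=1 W=0
Move 11: B@(0,2) -> caps B=1 W=0

Answer: BBBB
.B.W
B...
.WWW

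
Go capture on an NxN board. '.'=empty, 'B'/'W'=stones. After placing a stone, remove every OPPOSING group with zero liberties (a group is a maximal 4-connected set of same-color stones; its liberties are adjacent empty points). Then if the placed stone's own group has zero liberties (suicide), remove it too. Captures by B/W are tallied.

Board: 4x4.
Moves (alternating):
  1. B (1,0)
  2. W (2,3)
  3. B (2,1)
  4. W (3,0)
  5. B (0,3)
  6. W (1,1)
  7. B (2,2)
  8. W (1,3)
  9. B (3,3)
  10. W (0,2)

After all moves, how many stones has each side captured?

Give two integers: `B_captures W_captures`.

Answer: 0 1

Derivation:
Move 1: B@(1,0) -> caps B=0 W=0
Move 2: W@(2,3) -> caps B=0 W=0
Move 3: B@(2,1) -> caps B=0 W=0
Move 4: W@(3,0) -> caps B=0 W=0
Move 5: B@(0,3) -> caps B=0 W=0
Move 6: W@(1,1) -> caps B=0 W=0
Move 7: B@(2,2) -> caps B=0 W=0
Move 8: W@(1,3) -> caps B=0 W=0
Move 9: B@(3,3) -> caps B=0 W=0
Move 10: W@(0,2) -> caps B=0 W=1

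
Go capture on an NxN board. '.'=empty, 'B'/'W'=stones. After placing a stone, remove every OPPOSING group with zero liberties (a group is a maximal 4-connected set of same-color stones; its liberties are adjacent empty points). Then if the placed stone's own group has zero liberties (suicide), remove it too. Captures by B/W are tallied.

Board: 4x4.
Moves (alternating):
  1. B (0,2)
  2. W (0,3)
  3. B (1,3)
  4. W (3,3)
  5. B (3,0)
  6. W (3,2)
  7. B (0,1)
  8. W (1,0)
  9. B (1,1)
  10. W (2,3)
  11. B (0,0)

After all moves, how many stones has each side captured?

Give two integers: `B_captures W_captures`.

Answer: 1 0

Derivation:
Move 1: B@(0,2) -> caps B=0 W=0
Move 2: W@(0,3) -> caps B=0 W=0
Move 3: B@(1,3) -> caps B=1 W=0
Move 4: W@(3,3) -> caps B=1 W=0
Move 5: B@(3,0) -> caps B=1 W=0
Move 6: W@(3,2) -> caps B=1 W=0
Move 7: B@(0,1) -> caps B=1 W=0
Move 8: W@(1,0) -> caps B=1 W=0
Move 9: B@(1,1) -> caps B=1 W=0
Move 10: W@(2,3) -> caps B=1 W=0
Move 11: B@(0,0) -> caps B=1 W=0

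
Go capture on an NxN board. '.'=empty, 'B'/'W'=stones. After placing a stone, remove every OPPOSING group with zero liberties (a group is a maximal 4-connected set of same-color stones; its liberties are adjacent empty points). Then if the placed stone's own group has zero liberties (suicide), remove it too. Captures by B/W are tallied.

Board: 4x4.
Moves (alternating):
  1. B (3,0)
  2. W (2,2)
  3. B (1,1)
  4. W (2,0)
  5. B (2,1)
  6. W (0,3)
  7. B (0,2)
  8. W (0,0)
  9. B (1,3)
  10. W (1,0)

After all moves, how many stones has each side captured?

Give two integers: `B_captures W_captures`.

Move 1: B@(3,0) -> caps B=0 W=0
Move 2: W@(2,2) -> caps B=0 W=0
Move 3: B@(1,1) -> caps B=0 W=0
Move 4: W@(2,0) -> caps B=0 W=0
Move 5: B@(2,1) -> caps B=0 W=0
Move 6: W@(0,3) -> caps B=0 W=0
Move 7: B@(0,2) -> caps B=0 W=0
Move 8: W@(0,0) -> caps B=0 W=0
Move 9: B@(1,3) -> caps B=1 W=0
Move 10: W@(1,0) -> caps B=1 W=0

Answer: 1 0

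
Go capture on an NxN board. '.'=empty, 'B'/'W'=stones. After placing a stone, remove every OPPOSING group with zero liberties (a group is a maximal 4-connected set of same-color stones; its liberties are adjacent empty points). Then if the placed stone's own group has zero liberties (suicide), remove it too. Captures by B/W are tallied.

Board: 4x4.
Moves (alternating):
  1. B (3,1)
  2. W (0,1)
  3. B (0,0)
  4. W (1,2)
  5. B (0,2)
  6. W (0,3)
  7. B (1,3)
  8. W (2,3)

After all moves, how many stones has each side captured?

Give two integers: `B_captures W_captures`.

Move 1: B@(3,1) -> caps B=0 W=0
Move 2: W@(0,1) -> caps B=0 W=0
Move 3: B@(0,0) -> caps B=0 W=0
Move 4: W@(1,2) -> caps B=0 W=0
Move 5: B@(0,2) -> caps B=0 W=0
Move 6: W@(0,3) -> caps B=0 W=1
Move 7: B@(1,3) -> caps B=0 W=1
Move 8: W@(2,3) -> caps B=0 W=2

Answer: 0 2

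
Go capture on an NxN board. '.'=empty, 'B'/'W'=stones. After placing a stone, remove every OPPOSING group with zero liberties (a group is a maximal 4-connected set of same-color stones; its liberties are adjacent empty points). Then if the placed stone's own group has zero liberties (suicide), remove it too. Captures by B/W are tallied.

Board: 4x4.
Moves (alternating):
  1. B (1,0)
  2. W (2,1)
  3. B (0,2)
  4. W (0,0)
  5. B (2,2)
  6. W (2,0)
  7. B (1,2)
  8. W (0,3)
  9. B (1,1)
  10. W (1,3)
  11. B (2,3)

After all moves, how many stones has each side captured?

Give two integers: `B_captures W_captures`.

Move 1: B@(1,0) -> caps B=0 W=0
Move 2: W@(2,1) -> caps B=0 W=0
Move 3: B@(0,2) -> caps B=0 W=0
Move 4: W@(0,0) -> caps B=0 W=0
Move 5: B@(2,2) -> caps B=0 W=0
Move 6: W@(2,0) -> caps B=0 W=0
Move 7: B@(1,2) -> caps B=0 W=0
Move 8: W@(0,3) -> caps B=0 W=0
Move 9: B@(1,1) -> caps B=0 W=0
Move 10: W@(1,3) -> caps B=0 W=0
Move 11: B@(2,3) -> caps B=2 W=0

Answer: 2 0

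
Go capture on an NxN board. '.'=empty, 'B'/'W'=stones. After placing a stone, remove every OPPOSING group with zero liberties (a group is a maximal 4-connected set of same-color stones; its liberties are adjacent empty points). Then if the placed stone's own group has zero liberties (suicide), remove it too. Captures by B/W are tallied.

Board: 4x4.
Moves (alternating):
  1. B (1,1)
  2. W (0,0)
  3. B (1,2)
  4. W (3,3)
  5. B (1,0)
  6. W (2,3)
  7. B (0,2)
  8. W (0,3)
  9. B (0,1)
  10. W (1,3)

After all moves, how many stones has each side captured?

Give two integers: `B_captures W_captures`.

Answer: 1 0

Derivation:
Move 1: B@(1,1) -> caps B=0 W=0
Move 2: W@(0,0) -> caps B=0 W=0
Move 3: B@(1,2) -> caps B=0 W=0
Move 4: W@(3,3) -> caps B=0 W=0
Move 5: B@(1,0) -> caps B=0 W=0
Move 6: W@(2,3) -> caps B=0 W=0
Move 7: B@(0,2) -> caps B=0 W=0
Move 8: W@(0,3) -> caps B=0 W=0
Move 9: B@(0,1) -> caps B=1 W=0
Move 10: W@(1,3) -> caps B=1 W=0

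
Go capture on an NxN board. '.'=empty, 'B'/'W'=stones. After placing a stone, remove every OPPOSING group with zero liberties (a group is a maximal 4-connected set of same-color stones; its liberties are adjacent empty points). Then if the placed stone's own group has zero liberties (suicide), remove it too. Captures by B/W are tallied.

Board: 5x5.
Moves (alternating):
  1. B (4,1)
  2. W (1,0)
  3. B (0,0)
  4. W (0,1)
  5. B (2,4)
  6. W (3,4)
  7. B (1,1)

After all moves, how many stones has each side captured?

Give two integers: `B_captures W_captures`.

Move 1: B@(4,1) -> caps B=0 W=0
Move 2: W@(1,0) -> caps B=0 W=0
Move 3: B@(0,0) -> caps B=0 W=0
Move 4: W@(0,1) -> caps B=0 W=1
Move 5: B@(2,4) -> caps B=0 W=1
Move 6: W@(3,4) -> caps B=0 W=1
Move 7: B@(1,1) -> caps B=0 W=1

Answer: 0 1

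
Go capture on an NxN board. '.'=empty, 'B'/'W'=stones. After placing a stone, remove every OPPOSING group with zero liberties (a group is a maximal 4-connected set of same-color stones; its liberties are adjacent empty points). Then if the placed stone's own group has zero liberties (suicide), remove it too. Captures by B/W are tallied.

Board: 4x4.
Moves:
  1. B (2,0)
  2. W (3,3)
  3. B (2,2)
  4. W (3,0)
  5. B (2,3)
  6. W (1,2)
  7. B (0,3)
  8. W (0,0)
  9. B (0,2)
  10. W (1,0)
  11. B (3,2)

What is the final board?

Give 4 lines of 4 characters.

Answer: W.BB
W.W.
B.BB
W.B.

Derivation:
Move 1: B@(2,0) -> caps B=0 W=0
Move 2: W@(3,3) -> caps B=0 W=0
Move 3: B@(2,2) -> caps B=0 W=0
Move 4: W@(3,0) -> caps B=0 W=0
Move 5: B@(2,3) -> caps B=0 W=0
Move 6: W@(1,2) -> caps B=0 W=0
Move 7: B@(0,3) -> caps B=0 W=0
Move 8: W@(0,0) -> caps B=0 W=0
Move 9: B@(0,2) -> caps B=0 W=0
Move 10: W@(1,0) -> caps B=0 W=0
Move 11: B@(3,2) -> caps B=1 W=0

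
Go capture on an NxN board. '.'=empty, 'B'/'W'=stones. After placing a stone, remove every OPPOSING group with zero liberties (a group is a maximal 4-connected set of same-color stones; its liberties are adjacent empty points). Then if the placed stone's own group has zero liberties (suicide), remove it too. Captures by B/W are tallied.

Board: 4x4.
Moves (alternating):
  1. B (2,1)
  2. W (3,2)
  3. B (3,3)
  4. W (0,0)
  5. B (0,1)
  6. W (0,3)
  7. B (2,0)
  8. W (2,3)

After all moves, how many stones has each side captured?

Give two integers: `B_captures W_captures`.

Answer: 0 1

Derivation:
Move 1: B@(2,1) -> caps B=0 W=0
Move 2: W@(3,2) -> caps B=0 W=0
Move 3: B@(3,3) -> caps B=0 W=0
Move 4: W@(0,0) -> caps B=0 W=0
Move 5: B@(0,1) -> caps B=0 W=0
Move 6: W@(0,3) -> caps B=0 W=0
Move 7: B@(2,0) -> caps B=0 W=0
Move 8: W@(2,3) -> caps B=0 W=1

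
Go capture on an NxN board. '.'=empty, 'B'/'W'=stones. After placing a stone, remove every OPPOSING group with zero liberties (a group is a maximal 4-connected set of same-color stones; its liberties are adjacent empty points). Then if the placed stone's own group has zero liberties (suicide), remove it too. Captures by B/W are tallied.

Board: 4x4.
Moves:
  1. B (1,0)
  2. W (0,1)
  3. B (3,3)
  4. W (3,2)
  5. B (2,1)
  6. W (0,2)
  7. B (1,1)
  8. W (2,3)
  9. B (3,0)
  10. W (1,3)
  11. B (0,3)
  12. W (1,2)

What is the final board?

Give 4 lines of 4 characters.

Move 1: B@(1,0) -> caps B=0 W=0
Move 2: W@(0,1) -> caps B=0 W=0
Move 3: B@(3,3) -> caps B=0 W=0
Move 4: W@(3,2) -> caps B=0 W=0
Move 5: B@(2,1) -> caps B=0 W=0
Move 6: W@(0,2) -> caps B=0 W=0
Move 7: B@(1,1) -> caps B=0 W=0
Move 8: W@(2,3) -> caps B=0 W=1
Move 9: B@(3,0) -> caps B=0 W=1
Move 10: W@(1,3) -> caps B=0 W=1
Move 11: B@(0,3) -> caps B=0 W=1
Move 12: W@(1,2) -> caps B=0 W=1

Answer: .WW.
BBWW
.B.W
B.W.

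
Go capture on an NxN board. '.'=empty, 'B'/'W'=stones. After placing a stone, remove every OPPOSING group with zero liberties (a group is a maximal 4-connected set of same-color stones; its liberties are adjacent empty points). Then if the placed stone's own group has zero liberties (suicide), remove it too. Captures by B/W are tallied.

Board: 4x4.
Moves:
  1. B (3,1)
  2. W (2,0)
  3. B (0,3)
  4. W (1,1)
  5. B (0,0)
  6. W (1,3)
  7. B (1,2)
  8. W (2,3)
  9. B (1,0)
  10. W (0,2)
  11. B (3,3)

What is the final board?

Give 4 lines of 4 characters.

Move 1: B@(3,1) -> caps B=0 W=0
Move 2: W@(2,0) -> caps B=0 W=0
Move 3: B@(0,3) -> caps B=0 W=0
Move 4: W@(1,1) -> caps B=0 W=0
Move 5: B@(0,0) -> caps B=0 W=0
Move 6: W@(1,3) -> caps B=0 W=0
Move 7: B@(1,2) -> caps B=0 W=0
Move 8: W@(2,3) -> caps B=0 W=0
Move 9: B@(1,0) -> caps B=0 W=0
Move 10: W@(0,2) -> caps B=0 W=1
Move 11: B@(3,3) -> caps B=0 W=1

Answer: B.W.
BWBW
W..W
.B.B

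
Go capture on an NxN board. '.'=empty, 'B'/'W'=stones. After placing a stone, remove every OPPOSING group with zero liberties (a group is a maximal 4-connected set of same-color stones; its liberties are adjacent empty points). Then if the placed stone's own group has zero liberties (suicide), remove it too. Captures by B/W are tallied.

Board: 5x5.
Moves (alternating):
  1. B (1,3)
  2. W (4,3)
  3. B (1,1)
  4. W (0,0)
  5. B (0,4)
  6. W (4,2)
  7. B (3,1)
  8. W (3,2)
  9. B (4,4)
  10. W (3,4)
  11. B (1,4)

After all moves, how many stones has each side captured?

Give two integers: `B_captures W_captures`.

Move 1: B@(1,3) -> caps B=0 W=0
Move 2: W@(4,3) -> caps B=0 W=0
Move 3: B@(1,1) -> caps B=0 W=0
Move 4: W@(0,0) -> caps B=0 W=0
Move 5: B@(0,4) -> caps B=0 W=0
Move 6: W@(4,2) -> caps B=0 W=0
Move 7: B@(3,1) -> caps B=0 W=0
Move 8: W@(3,2) -> caps B=0 W=0
Move 9: B@(4,4) -> caps B=0 W=0
Move 10: W@(3,4) -> caps B=0 W=1
Move 11: B@(1,4) -> caps B=0 W=1

Answer: 0 1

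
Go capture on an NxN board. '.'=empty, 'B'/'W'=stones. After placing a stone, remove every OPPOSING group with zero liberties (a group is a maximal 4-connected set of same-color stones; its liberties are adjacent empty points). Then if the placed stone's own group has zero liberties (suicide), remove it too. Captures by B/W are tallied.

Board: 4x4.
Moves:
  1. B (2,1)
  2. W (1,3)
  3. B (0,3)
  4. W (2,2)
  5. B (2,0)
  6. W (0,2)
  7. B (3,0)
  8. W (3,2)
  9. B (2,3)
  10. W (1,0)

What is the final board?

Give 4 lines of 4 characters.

Move 1: B@(2,1) -> caps B=0 W=0
Move 2: W@(1,3) -> caps B=0 W=0
Move 3: B@(0,3) -> caps B=0 W=0
Move 4: W@(2,2) -> caps B=0 W=0
Move 5: B@(2,0) -> caps B=0 W=0
Move 6: W@(0,2) -> caps B=0 W=1
Move 7: B@(3,0) -> caps B=0 W=1
Move 8: W@(3,2) -> caps B=0 W=1
Move 9: B@(2,3) -> caps B=0 W=1
Move 10: W@(1,0) -> caps B=0 W=1

Answer: ..W.
W..W
BBWB
B.W.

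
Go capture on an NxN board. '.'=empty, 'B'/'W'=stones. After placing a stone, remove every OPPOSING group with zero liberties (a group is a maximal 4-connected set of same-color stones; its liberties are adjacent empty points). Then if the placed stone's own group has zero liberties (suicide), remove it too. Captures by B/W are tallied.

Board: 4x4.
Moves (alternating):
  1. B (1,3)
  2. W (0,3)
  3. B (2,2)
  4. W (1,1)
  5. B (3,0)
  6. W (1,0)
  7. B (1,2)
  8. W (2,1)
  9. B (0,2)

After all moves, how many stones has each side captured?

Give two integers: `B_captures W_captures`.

Answer: 1 0

Derivation:
Move 1: B@(1,3) -> caps B=0 W=0
Move 2: W@(0,3) -> caps B=0 W=0
Move 3: B@(2,2) -> caps B=0 W=0
Move 4: W@(1,1) -> caps B=0 W=0
Move 5: B@(3,0) -> caps B=0 W=0
Move 6: W@(1,0) -> caps B=0 W=0
Move 7: B@(1,2) -> caps B=0 W=0
Move 8: W@(2,1) -> caps B=0 W=0
Move 9: B@(0,2) -> caps B=1 W=0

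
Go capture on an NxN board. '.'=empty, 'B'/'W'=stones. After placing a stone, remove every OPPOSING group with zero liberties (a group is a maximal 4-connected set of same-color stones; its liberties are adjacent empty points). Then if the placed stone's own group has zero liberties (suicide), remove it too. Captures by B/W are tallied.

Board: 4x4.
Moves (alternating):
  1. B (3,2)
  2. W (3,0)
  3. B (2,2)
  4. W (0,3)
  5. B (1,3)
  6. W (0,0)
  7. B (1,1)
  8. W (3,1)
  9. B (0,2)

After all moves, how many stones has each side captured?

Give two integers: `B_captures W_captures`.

Move 1: B@(3,2) -> caps B=0 W=0
Move 2: W@(3,0) -> caps B=0 W=0
Move 3: B@(2,2) -> caps B=0 W=0
Move 4: W@(0,3) -> caps B=0 W=0
Move 5: B@(1,3) -> caps B=0 W=0
Move 6: W@(0,0) -> caps B=0 W=0
Move 7: B@(1,1) -> caps B=0 W=0
Move 8: W@(3,1) -> caps B=0 W=0
Move 9: B@(0,2) -> caps B=1 W=0

Answer: 1 0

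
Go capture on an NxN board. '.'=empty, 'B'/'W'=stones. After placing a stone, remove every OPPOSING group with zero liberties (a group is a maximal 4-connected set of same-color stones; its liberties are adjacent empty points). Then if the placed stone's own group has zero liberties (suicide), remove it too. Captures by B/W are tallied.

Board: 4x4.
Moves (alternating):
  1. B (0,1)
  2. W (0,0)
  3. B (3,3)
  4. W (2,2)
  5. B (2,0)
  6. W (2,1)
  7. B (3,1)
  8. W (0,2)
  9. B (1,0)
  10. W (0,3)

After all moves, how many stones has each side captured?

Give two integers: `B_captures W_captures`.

Move 1: B@(0,1) -> caps B=0 W=0
Move 2: W@(0,0) -> caps B=0 W=0
Move 3: B@(3,3) -> caps B=0 W=0
Move 4: W@(2,2) -> caps B=0 W=0
Move 5: B@(2,0) -> caps B=0 W=0
Move 6: W@(2,1) -> caps B=0 W=0
Move 7: B@(3,1) -> caps B=0 W=0
Move 8: W@(0,2) -> caps B=0 W=0
Move 9: B@(1,0) -> caps B=1 W=0
Move 10: W@(0,3) -> caps B=1 W=0

Answer: 1 0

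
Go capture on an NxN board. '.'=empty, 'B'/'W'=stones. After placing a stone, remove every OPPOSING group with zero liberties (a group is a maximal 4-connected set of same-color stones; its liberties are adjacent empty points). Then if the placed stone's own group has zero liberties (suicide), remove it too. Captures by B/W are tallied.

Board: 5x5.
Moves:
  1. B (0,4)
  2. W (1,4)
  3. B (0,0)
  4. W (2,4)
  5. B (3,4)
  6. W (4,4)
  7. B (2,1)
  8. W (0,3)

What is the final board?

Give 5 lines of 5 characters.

Answer: B..W.
....W
.B..W
....B
....W

Derivation:
Move 1: B@(0,4) -> caps B=0 W=0
Move 2: W@(1,4) -> caps B=0 W=0
Move 3: B@(0,0) -> caps B=0 W=0
Move 4: W@(2,4) -> caps B=0 W=0
Move 5: B@(3,4) -> caps B=0 W=0
Move 6: W@(4,4) -> caps B=0 W=0
Move 7: B@(2,1) -> caps B=0 W=0
Move 8: W@(0,3) -> caps B=0 W=1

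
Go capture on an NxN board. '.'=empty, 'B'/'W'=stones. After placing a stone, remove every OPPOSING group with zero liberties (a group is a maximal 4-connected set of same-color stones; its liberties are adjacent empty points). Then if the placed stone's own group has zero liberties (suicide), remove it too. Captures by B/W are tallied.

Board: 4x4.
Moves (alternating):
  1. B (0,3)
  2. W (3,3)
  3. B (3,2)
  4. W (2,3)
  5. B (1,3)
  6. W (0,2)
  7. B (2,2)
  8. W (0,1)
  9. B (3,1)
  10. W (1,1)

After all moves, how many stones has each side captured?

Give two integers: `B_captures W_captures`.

Move 1: B@(0,3) -> caps B=0 W=0
Move 2: W@(3,3) -> caps B=0 W=0
Move 3: B@(3,2) -> caps B=0 W=0
Move 4: W@(2,3) -> caps B=0 W=0
Move 5: B@(1,3) -> caps B=0 W=0
Move 6: W@(0,2) -> caps B=0 W=0
Move 7: B@(2,2) -> caps B=2 W=0
Move 8: W@(0,1) -> caps B=2 W=0
Move 9: B@(3,1) -> caps B=2 W=0
Move 10: W@(1,1) -> caps B=2 W=0

Answer: 2 0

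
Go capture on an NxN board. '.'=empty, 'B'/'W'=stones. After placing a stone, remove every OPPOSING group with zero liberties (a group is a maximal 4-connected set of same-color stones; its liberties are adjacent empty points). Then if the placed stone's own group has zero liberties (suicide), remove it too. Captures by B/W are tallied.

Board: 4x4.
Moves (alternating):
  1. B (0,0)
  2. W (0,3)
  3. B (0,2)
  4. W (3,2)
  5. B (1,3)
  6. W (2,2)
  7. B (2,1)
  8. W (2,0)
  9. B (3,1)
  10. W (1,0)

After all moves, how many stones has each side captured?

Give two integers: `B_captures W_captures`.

Answer: 1 0

Derivation:
Move 1: B@(0,0) -> caps B=0 W=0
Move 2: W@(0,3) -> caps B=0 W=0
Move 3: B@(0,2) -> caps B=0 W=0
Move 4: W@(3,2) -> caps B=0 W=0
Move 5: B@(1,3) -> caps B=1 W=0
Move 6: W@(2,2) -> caps B=1 W=0
Move 7: B@(2,1) -> caps B=1 W=0
Move 8: W@(2,0) -> caps B=1 W=0
Move 9: B@(3,1) -> caps B=1 W=0
Move 10: W@(1,0) -> caps B=1 W=0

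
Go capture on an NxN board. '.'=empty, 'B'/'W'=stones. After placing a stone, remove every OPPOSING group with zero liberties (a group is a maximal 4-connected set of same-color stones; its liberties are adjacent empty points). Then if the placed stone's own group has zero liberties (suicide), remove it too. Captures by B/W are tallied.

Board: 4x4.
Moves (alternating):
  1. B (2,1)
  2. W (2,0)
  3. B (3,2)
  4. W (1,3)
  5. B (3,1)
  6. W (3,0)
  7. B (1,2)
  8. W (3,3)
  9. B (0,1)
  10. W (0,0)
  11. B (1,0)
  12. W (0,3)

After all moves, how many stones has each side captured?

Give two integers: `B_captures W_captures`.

Answer: 3 0

Derivation:
Move 1: B@(2,1) -> caps B=0 W=0
Move 2: W@(2,0) -> caps B=0 W=0
Move 3: B@(3,2) -> caps B=0 W=0
Move 4: W@(1,3) -> caps B=0 W=0
Move 5: B@(3,1) -> caps B=0 W=0
Move 6: W@(3,0) -> caps B=0 W=0
Move 7: B@(1,2) -> caps B=0 W=0
Move 8: W@(3,3) -> caps B=0 W=0
Move 9: B@(0,1) -> caps B=0 W=0
Move 10: W@(0,0) -> caps B=0 W=0
Move 11: B@(1,0) -> caps B=3 W=0
Move 12: W@(0,3) -> caps B=3 W=0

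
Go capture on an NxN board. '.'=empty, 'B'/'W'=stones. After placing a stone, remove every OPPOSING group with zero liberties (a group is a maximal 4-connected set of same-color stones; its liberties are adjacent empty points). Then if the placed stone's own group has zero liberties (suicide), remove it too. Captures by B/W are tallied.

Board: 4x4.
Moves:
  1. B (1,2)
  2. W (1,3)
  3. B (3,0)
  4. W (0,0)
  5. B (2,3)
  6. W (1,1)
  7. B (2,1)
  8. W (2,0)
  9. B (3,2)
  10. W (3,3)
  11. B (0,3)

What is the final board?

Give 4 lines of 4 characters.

Move 1: B@(1,2) -> caps B=0 W=0
Move 2: W@(1,3) -> caps B=0 W=0
Move 3: B@(3,0) -> caps B=0 W=0
Move 4: W@(0,0) -> caps B=0 W=0
Move 5: B@(2,3) -> caps B=0 W=0
Move 6: W@(1,1) -> caps B=0 W=0
Move 7: B@(2,1) -> caps B=0 W=0
Move 8: W@(2,0) -> caps B=0 W=0
Move 9: B@(3,2) -> caps B=0 W=0
Move 10: W@(3,3) -> caps B=0 W=0
Move 11: B@(0,3) -> caps B=1 W=0

Answer: W..B
.WB.
WB.B
B.B.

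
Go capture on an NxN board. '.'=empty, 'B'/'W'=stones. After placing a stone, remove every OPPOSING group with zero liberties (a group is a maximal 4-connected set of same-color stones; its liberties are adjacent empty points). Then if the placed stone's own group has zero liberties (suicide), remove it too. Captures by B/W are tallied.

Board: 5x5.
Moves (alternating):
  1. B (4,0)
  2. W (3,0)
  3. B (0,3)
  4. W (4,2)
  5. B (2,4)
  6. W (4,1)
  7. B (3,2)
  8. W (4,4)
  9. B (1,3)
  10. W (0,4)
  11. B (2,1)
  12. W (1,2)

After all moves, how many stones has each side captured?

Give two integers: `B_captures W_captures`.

Move 1: B@(4,0) -> caps B=0 W=0
Move 2: W@(3,0) -> caps B=0 W=0
Move 3: B@(0,3) -> caps B=0 W=0
Move 4: W@(4,2) -> caps B=0 W=0
Move 5: B@(2,4) -> caps B=0 W=0
Move 6: W@(4,1) -> caps B=0 W=1
Move 7: B@(3,2) -> caps B=0 W=1
Move 8: W@(4,4) -> caps B=0 W=1
Move 9: B@(1,3) -> caps B=0 W=1
Move 10: W@(0,4) -> caps B=0 W=1
Move 11: B@(2,1) -> caps B=0 W=1
Move 12: W@(1,2) -> caps B=0 W=1

Answer: 0 1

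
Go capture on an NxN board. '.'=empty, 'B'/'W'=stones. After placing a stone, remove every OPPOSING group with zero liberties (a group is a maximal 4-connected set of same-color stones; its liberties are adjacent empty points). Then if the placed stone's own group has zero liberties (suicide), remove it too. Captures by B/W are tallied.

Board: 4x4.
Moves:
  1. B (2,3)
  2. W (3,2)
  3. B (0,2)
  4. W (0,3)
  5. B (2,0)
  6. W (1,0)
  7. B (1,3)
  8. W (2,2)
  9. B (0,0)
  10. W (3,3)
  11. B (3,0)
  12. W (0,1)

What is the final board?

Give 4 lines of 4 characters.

Answer: .WB.
W..B
B.WB
B.WW

Derivation:
Move 1: B@(2,3) -> caps B=0 W=0
Move 2: W@(3,2) -> caps B=0 W=0
Move 3: B@(0,2) -> caps B=0 W=0
Move 4: W@(0,3) -> caps B=0 W=0
Move 5: B@(2,0) -> caps B=0 W=0
Move 6: W@(1,0) -> caps B=0 W=0
Move 7: B@(1,3) -> caps B=1 W=0
Move 8: W@(2,2) -> caps B=1 W=0
Move 9: B@(0,0) -> caps B=1 W=0
Move 10: W@(3,3) -> caps B=1 W=0
Move 11: B@(3,0) -> caps B=1 W=0
Move 12: W@(0,1) -> caps B=1 W=1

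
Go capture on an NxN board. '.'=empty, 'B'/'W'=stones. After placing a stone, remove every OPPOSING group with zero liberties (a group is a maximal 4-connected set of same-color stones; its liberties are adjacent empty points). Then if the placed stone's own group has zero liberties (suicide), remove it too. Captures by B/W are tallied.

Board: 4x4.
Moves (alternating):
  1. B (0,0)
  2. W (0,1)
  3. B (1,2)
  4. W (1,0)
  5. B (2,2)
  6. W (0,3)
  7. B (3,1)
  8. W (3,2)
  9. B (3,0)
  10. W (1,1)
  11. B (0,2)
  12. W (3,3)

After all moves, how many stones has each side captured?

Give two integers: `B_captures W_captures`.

Answer: 0 1

Derivation:
Move 1: B@(0,0) -> caps B=0 W=0
Move 2: W@(0,1) -> caps B=0 W=0
Move 3: B@(1,2) -> caps B=0 W=0
Move 4: W@(1,0) -> caps B=0 W=1
Move 5: B@(2,2) -> caps B=0 W=1
Move 6: W@(0,3) -> caps B=0 W=1
Move 7: B@(3,1) -> caps B=0 W=1
Move 8: W@(3,2) -> caps B=0 W=1
Move 9: B@(3,0) -> caps B=0 W=1
Move 10: W@(1,1) -> caps B=0 W=1
Move 11: B@(0,2) -> caps B=0 W=1
Move 12: W@(3,3) -> caps B=0 W=1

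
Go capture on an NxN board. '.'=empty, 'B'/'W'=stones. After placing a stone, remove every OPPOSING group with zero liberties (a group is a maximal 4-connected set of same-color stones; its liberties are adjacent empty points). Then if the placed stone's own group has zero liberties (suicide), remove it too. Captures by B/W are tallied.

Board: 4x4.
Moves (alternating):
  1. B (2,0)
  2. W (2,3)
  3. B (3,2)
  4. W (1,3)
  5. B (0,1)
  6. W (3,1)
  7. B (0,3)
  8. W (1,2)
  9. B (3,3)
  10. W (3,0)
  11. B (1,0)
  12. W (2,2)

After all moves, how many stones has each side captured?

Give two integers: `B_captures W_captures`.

Answer: 0 2

Derivation:
Move 1: B@(2,0) -> caps B=0 W=0
Move 2: W@(2,3) -> caps B=0 W=0
Move 3: B@(3,2) -> caps B=0 W=0
Move 4: W@(1,3) -> caps B=0 W=0
Move 5: B@(0,1) -> caps B=0 W=0
Move 6: W@(3,1) -> caps B=0 W=0
Move 7: B@(0,3) -> caps B=0 W=0
Move 8: W@(1,2) -> caps B=0 W=0
Move 9: B@(3,3) -> caps B=0 W=0
Move 10: W@(3,0) -> caps B=0 W=0
Move 11: B@(1,0) -> caps B=0 W=0
Move 12: W@(2,2) -> caps B=0 W=2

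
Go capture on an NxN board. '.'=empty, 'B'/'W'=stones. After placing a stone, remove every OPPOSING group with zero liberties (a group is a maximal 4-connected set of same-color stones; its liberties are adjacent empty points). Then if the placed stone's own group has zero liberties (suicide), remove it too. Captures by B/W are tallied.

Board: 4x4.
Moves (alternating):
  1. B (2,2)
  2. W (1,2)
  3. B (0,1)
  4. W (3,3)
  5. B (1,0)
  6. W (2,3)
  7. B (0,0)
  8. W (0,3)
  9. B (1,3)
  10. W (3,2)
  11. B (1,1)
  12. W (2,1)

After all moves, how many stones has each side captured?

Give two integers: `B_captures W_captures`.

Move 1: B@(2,2) -> caps B=0 W=0
Move 2: W@(1,2) -> caps B=0 W=0
Move 3: B@(0,1) -> caps B=0 W=0
Move 4: W@(3,3) -> caps B=0 W=0
Move 5: B@(1,0) -> caps B=0 W=0
Move 6: W@(2,3) -> caps B=0 W=0
Move 7: B@(0,0) -> caps B=0 W=0
Move 8: W@(0,3) -> caps B=0 W=0
Move 9: B@(1,3) -> caps B=0 W=0
Move 10: W@(3,2) -> caps B=0 W=0
Move 11: B@(1,1) -> caps B=0 W=0
Move 12: W@(2,1) -> caps B=0 W=1

Answer: 0 1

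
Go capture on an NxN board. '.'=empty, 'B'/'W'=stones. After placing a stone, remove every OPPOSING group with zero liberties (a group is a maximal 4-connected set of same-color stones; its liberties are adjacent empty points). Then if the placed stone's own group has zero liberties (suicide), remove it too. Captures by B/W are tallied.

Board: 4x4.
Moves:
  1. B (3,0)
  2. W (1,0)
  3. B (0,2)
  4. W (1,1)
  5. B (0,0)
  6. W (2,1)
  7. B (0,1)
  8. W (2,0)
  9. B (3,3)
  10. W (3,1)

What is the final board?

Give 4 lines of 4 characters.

Answer: BBB.
WW..
WW..
.W.B

Derivation:
Move 1: B@(3,0) -> caps B=0 W=0
Move 2: W@(1,0) -> caps B=0 W=0
Move 3: B@(0,2) -> caps B=0 W=0
Move 4: W@(1,1) -> caps B=0 W=0
Move 5: B@(0,0) -> caps B=0 W=0
Move 6: W@(2,1) -> caps B=0 W=0
Move 7: B@(0,1) -> caps B=0 W=0
Move 8: W@(2,0) -> caps B=0 W=0
Move 9: B@(3,3) -> caps B=0 W=0
Move 10: W@(3,1) -> caps B=0 W=1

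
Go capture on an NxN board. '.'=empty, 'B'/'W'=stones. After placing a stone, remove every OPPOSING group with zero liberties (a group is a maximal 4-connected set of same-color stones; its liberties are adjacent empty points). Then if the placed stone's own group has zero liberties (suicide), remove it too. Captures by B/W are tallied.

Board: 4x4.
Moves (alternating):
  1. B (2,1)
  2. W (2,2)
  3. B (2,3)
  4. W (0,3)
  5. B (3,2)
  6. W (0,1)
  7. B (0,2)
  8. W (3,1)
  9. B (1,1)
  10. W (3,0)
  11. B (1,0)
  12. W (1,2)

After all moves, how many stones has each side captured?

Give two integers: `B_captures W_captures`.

Answer: 0 1

Derivation:
Move 1: B@(2,1) -> caps B=0 W=0
Move 2: W@(2,2) -> caps B=0 W=0
Move 3: B@(2,3) -> caps B=0 W=0
Move 4: W@(0,3) -> caps B=0 W=0
Move 5: B@(3,2) -> caps B=0 W=0
Move 6: W@(0,1) -> caps B=0 W=0
Move 7: B@(0,2) -> caps B=0 W=0
Move 8: W@(3,1) -> caps B=0 W=0
Move 9: B@(1,1) -> caps B=0 W=0
Move 10: W@(3,0) -> caps B=0 W=0
Move 11: B@(1,0) -> caps B=0 W=0
Move 12: W@(1,2) -> caps B=0 W=1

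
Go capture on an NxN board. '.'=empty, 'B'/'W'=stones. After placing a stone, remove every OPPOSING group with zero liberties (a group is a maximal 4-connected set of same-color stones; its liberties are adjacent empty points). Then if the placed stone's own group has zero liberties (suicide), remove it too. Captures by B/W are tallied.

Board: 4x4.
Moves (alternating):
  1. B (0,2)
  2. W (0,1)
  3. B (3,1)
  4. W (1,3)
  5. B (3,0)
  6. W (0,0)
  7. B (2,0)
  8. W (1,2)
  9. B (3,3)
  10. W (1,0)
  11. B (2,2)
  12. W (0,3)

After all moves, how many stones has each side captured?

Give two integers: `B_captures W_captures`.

Answer: 0 1

Derivation:
Move 1: B@(0,2) -> caps B=0 W=0
Move 2: W@(0,1) -> caps B=0 W=0
Move 3: B@(3,1) -> caps B=0 W=0
Move 4: W@(1,3) -> caps B=0 W=0
Move 5: B@(3,0) -> caps B=0 W=0
Move 6: W@(0,0) -> caps B=0 W=0
Move 7: B@(2,0) -> caps B=0 W=0
Move 8: W@(1,2) -> caps B=0 W=0
Move 9: B@(3,3) -> caps B=0 W=0
Move 10: W@(1,0) -> caps B=0 W=0
Move 11: B@(2,2) -> caps B=0 W=0
Move 12: W@(0,3) -> caps B=0 W=1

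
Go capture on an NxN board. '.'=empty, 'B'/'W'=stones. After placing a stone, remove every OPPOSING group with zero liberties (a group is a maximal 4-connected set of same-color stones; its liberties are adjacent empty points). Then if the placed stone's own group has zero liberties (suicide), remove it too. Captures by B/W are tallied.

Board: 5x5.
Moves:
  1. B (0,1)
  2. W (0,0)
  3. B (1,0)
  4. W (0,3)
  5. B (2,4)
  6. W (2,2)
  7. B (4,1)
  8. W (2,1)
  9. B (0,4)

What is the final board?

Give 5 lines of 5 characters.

Move 1: B@(0,1) -> caps B=0 W=0
Move 2: W@(0,0) -> caps B=0 W=0
Move 3: B@(1,0) -> caps B=1 W=0
Move 4: W@(0,3) -> caps B=1 W=0
Move 5: B@(2,4) -> caps B=1 W=0
Move 6: W@(2,2) -> caps B=1 W=0
Move 7: B@(4,1) -> caps B=1 W=0
Move 8: W@(2,1) -> caps B=1 W=0
Move 9: B@(0,4) -> caps B=1 W=0

Answer: .B.WB
B....
.WW.B
.....
.B...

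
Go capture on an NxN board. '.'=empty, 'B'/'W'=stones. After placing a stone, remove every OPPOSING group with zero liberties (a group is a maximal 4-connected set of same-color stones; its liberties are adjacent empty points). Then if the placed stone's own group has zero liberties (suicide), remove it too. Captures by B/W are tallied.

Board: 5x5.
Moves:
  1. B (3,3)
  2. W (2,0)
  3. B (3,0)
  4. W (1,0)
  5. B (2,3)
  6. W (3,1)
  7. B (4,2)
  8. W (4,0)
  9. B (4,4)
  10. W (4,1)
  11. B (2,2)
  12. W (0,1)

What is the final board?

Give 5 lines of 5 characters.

Move 1: B@(3,3) -> caps B=0 W=0
Move 2: W@(2,0) -> caps B=0 W=0
Move 3: B@(3,0) -> caps B=0 W=0
Move 4: W@(1,0) -> caps B=0 W=0
Move 5: B@(2,3) -> caps B=0 W=0
Move 6: W@(3,1) -> caps B=0 W=0
Move 7: B@(4,2) -> caps B=0 W=0
Move 8: W@(4,0) -> caps B=0 W=1
Move 9: B@(4,4) -> caps B=0 W=1
Move 10: W@(4,1) -> caps B=0 W=1
Move 11: B@(2,2) -> caps B=0 W=1
Move 12: W@(0,1) -> caps B=0 W=1

Answer: .W...
W....
W.BB.
.W.B.
WWB.B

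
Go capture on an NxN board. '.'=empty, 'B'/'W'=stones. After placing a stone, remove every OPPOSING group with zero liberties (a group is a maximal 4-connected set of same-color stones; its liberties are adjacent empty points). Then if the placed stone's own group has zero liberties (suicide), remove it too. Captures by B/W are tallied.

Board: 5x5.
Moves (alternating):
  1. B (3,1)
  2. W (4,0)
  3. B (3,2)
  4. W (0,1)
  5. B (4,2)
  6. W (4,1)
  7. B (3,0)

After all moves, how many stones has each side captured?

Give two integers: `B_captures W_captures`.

Answer: 2 0

Derivation:
Move 1: B@(3,1) -> caps B=0 W=0
Move 2: W@(4,0) -> caps B=0 W=0
Move 3: B@(3,2) -> caps B=0 W=0
Move 4: W@(0,1) -> caps B=0 W=0
Move 5: B@(4,2) -> caps B=0 W=0
Move 6: W@(4,1) -> caps B=0 W=0
Move 7: B@(3,0) -> caps B=2 W=0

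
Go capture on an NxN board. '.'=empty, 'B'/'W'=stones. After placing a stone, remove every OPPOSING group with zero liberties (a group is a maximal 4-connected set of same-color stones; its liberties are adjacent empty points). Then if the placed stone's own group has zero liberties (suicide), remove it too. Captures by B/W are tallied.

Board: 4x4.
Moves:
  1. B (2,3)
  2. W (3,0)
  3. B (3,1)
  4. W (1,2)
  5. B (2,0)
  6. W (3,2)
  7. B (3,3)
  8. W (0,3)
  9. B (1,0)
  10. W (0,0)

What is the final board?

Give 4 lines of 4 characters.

Move 1: B@(2,3) -> caps B=0 W=0
Move 2: W@(3,0) -> caps B=0 W=0
Move 3: B@(3,1) -> caps B=0 W=0
Move 4: W@(1,2) -> caps B=0 W=0
Move 5: B@(2,0) -> caps B=1 W=0
Move 6: W@(3,2) -> caps B=1 W=0
Move 7: B@(3,3) -> caps B=1 W=0
Move 8: W@(0,3) -> caps B=1 W=0
Move 9: B@(1,0) -> caps B=1 W=0
Move 10: W@(0,0) -> caps B=1 W=0

Answer: W..W
B.W.
B..B
.BWB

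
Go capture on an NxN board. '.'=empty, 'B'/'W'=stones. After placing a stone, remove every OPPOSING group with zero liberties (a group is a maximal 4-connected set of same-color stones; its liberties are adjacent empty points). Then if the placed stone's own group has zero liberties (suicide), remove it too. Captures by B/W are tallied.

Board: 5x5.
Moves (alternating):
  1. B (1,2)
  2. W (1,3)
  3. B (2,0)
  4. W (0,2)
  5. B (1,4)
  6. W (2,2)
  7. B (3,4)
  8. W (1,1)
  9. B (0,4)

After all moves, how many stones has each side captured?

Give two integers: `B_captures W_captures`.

Move 1: B@(1,2) -> caps B=0 W=0
Move 2: W@(1,3) -> caps B=0 W=0
Move 3: B@(2,0) -> caps B=0 W=0
Move 4: W@(0,2) -> caps B=0 W=0
Move 5: B@(1,4) -> caps B=0 W=0
Move 6: W@(2,2) -> caps B=0 W=0
Move 7: B@(3,4) -> caps B=0 W=0
Move 8: W@(1,1) -> caps B=0 W=1
Move 9: B@(0,4) -> caps B=0 W=1

Answer: 0 1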